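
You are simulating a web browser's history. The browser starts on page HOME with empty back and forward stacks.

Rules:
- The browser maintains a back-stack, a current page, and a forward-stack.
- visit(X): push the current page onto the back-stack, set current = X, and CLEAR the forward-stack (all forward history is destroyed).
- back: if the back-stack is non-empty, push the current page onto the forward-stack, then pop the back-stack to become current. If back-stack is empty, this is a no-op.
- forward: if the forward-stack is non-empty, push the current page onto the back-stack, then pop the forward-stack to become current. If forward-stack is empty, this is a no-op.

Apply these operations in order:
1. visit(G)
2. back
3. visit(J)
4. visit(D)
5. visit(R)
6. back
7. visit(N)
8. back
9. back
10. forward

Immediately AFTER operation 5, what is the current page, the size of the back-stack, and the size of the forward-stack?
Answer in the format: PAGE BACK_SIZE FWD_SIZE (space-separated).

After 1 (visit(G)): cur=G back=1 fwd=0
After 2 (back): cur=HOME back=0 fwd=1
After 3 (visit(J)): cur=J back=1 fwd=0
After 4 (visit(D)): cur=D back=2 fwd=0
After 5 (visit(R)): cur=R back=3 fwd=0

R 3 0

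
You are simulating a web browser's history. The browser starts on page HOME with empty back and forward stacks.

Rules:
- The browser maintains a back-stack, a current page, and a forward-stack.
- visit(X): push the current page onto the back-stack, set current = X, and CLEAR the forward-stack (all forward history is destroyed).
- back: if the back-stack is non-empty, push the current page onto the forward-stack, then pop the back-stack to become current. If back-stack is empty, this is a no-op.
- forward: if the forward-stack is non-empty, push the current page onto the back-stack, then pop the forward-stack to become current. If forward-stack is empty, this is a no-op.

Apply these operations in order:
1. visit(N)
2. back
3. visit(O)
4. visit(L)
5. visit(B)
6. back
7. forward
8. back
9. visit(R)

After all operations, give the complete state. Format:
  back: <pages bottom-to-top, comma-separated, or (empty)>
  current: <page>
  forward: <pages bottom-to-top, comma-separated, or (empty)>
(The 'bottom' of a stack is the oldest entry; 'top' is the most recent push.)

After 1 (visit(N)): cur=N back=1 fwd=0
After 2 (back): cur=HOME back=0 fwd=1
After 3 (visit(O)): cur=O back=1 fwd=0
After 4 (visit(L)): cur=L back=2 fwd=0
After 5 (visit(B)): cur=B back=3 fwd=0
After 6 (back): cur=L back=2 fwd=1
After 7 (forward): cur=B back=3 fwd=0
After 8 (back): cur=L back=2 fwd=1
After 9 (visit(R)): cur=R back=3 fwd=0

Answer: back: HOME,O,L
current: R
forward: (empty)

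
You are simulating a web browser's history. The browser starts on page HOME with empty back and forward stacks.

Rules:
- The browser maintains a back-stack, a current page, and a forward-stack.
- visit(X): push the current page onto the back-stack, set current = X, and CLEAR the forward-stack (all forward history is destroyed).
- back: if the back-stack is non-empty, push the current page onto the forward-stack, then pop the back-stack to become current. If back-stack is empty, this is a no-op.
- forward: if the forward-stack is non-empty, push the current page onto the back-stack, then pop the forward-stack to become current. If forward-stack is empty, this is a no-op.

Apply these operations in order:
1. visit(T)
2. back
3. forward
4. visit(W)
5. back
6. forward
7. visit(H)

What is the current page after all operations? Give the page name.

Answer: H

Derivation:
After 1 (visit(T)): cur=T back=1 fwd=0
After 2 (back): cur=HOME back=0 fwd=1
After 3 (forward): cur=T back=1 fwd=0
After 4 (visit(W)): cur=W back=2 fwd=0
After 5 (back): cur=T back=1 fwd=1
After 6 (forward): cur=W back=2 fwd=0
After 7 (visit(H)): cur=H back=3 fwd=0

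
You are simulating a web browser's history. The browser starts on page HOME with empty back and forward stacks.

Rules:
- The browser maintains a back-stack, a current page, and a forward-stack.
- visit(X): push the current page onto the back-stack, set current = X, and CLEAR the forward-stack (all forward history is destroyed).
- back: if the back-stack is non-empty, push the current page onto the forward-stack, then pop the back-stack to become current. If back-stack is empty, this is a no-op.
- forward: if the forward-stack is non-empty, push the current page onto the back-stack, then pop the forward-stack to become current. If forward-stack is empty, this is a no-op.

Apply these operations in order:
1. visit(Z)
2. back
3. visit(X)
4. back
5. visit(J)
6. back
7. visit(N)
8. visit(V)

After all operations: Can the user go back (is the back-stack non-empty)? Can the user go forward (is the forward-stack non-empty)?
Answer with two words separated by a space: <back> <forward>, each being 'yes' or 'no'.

Answer: yes no

Derivation:
After 1 (visit(Z)): cur=Z back=1 fwd=0
After 2 (back): cur=HOME back=0 fwd=1
After 3 (visit(X)): cur=X back=1 fwd=0
After 4 (back): cur=HOME back=0 fwd=1
After 5 (visit(J)): cur=J back=1 fwd=0
After 6 (back): cur=HOME back=0 fwd=1
After 7 (visit(N)): cur=N back=1 fwd=0
After 8 (visit(V)): cur=V back=2 fwd=0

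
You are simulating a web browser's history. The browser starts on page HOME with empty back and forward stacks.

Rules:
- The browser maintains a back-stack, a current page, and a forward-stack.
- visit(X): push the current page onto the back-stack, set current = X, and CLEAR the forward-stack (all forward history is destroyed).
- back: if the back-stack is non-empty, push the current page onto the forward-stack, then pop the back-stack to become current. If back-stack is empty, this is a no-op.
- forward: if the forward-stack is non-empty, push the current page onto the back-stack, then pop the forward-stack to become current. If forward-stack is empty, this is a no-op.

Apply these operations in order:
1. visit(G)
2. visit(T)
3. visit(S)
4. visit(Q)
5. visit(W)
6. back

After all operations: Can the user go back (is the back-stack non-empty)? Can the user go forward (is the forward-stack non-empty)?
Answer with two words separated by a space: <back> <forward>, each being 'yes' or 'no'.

Answer: yes yes

Derivation:
After 1 (visit(G)): cur=G back=1 fwd=0
After 2 (visit(T)): cur=T back=2 fwd=0
After 3 (visit(S)): cur=S back=3 fwd=0
After 4 (visit(Q)): cur=Q back=4 fwd=0
After 5 (visit(W)): cur=W back=5 fwd=0
After 6 (back): cur=Q back=4 fwd=1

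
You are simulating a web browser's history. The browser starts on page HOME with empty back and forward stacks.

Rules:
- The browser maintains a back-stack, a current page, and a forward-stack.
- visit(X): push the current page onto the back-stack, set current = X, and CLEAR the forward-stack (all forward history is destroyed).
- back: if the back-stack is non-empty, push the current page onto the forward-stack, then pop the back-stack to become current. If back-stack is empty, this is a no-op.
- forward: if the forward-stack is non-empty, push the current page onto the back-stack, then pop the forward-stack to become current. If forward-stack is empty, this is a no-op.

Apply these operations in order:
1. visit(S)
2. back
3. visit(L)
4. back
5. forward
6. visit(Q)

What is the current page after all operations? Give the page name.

After 1 (visit(S)): cur=S back=1 fwd=0
After 2 (back): cur=HOME back=0 fwd=1
After 3 (visit(L)): cur=L back=1 fwd=0
After 4 (back): cur=HOME back=0 fwd=1
After 5 (forward): cur=L back=1 fwd=0
After 6 (visit(Q)): cur=Q back=2 fwd=0

Answer: Q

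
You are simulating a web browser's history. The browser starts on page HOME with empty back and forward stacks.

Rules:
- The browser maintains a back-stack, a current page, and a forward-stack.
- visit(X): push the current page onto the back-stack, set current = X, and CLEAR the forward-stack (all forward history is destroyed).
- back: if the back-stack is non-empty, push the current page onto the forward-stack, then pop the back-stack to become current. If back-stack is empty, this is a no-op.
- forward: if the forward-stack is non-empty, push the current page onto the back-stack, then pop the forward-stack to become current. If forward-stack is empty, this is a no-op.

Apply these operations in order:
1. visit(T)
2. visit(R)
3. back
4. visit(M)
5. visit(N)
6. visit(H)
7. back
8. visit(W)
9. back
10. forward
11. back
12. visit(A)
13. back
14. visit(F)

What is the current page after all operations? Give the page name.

Answer: F

Derivation:
After 1 (visit(T)): cur=T back=1 fwd=0
After 2 (visit(R)): cur=R back=2 fwd=0
After 3 (back): cur=T back=1 fwd=1
After 4 (visit(M)): cur=M back=2 fwd=0
After 5 (visit(N)): cur=N back=3 fwd=0
After 6 (visit(H)): cur=H back=4 fwd=0
After 7 (back): cur=N back=3 fwd=1
After 8 (visit(W)): cur=W back=4 fwd=0
After 9 (back): cur=N back=3 fwd=1
After 10 (forward): cur=W back=4 fwd=0
After 11 (back): cur=N back=3 fwd=1
After 12 (visit(A)): cur=A back=4 fwd=0
After 13 (back): cur=N back=3 fwd=1
After 14 (visit(F)): cur=F back=4 fwd=0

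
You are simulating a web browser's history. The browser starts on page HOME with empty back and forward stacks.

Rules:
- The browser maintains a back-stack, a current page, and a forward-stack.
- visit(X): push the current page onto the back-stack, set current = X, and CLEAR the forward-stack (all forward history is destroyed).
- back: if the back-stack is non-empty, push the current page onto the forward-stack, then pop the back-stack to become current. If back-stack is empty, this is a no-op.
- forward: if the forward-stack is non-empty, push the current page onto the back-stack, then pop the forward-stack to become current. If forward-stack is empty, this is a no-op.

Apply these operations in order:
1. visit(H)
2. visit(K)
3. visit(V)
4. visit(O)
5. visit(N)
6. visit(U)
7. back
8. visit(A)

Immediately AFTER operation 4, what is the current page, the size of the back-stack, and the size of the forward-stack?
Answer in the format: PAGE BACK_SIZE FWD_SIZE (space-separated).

After 1 (visit(H)): cur=H back=1 fwd=0
After 2 (visit(K)): cur=K back=2 fwd=0
After 3 (visit(V)): cur=V back=3 fwd=0
After 4 (visit(O)): cur=O back=4 fwd=0

O 4 0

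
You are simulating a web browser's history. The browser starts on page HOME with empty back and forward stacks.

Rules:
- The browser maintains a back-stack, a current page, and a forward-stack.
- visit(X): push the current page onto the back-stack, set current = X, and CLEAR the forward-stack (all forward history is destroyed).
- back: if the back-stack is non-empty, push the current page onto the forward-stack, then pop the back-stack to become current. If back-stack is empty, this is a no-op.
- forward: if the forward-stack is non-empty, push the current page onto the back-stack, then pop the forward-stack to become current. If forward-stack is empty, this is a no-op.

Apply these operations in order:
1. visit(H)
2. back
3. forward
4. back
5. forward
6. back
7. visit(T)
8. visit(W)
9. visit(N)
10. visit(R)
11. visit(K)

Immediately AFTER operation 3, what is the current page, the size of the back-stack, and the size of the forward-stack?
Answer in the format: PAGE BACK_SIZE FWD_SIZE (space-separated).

After 1 (visit(H)): cur=H back=1 fwd=0
After 2 (back): cur=HOME back=0 fwd=1
After 3 (forward): cur=H back=1 fwd=0

H 1 0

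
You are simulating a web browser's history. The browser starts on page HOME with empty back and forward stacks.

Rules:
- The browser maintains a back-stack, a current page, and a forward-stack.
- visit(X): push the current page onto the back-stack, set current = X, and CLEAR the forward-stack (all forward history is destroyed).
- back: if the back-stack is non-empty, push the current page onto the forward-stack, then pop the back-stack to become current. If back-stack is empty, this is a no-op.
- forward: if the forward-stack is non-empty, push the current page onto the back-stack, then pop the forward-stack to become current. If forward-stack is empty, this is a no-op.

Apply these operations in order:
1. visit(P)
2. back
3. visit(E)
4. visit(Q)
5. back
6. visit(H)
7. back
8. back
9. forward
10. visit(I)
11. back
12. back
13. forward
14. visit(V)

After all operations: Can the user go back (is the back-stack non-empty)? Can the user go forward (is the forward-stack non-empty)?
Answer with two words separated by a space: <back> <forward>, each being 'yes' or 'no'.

Answer: yes no

Derivation:
After 1 (visit(P)): cur=P back=1 fwd=0
After 2 (back): cur=HOME back=0 fwd=1
After 3 (visit(E)): cur=E back=1 fwd=0
After 4 (visit(Q)): cur=Q back=2 fwd=0
After 5 (back): cur=E back=1 fwd=1
After 6 (visit(H)): cur=H back=2 fwd=0
After 7 (back): cur=E back=1 fwd=1
After 8 (back): cur=HOME back=0 fwd=2
After 9 (forward): cur=E back=1 fwd=1
After 10 (visit(I)): cur=I back=2 fwd=0
After 11 (back): cur=E back=1 fwd=1
After 12 (back): cur=HOME back=0 fwd=2
After 13 (forward): cur=E back=1 fwd=1
After 14 (visit(V)): cur=V back=2 fwd=0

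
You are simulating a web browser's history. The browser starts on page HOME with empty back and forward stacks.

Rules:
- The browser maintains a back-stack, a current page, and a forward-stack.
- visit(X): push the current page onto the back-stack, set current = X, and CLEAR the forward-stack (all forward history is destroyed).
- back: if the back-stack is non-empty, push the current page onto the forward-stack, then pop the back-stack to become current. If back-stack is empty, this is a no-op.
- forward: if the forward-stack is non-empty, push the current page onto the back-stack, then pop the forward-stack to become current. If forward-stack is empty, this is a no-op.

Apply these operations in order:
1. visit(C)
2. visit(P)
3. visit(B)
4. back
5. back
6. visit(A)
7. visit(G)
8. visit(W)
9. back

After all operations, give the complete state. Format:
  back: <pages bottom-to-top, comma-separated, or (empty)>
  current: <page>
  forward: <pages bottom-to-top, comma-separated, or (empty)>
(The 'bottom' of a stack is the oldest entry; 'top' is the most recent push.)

Answer: back: HOME,C,A
current: G
forward: W

Derivation:
After 1 (visit(C)): cur=C back=1 fwd=0
After 2 (visit(P)): cur=P back=2 fwd=0
After 3 (visit(B)): cur=B back=3 fwd=0
After 4 (back): cur=P back=2 fwd=1
After 5 (back): cur=C back=1 fwd=2
After 6 (visit(A)): cur=A back=2 fwd=0
After 7 (visit(G)): cur=G back=3 fwd=0
After 8 (visit(W)): cur=W back=4 fwd=0
After 9 (back): cur=G back=3 fwd=1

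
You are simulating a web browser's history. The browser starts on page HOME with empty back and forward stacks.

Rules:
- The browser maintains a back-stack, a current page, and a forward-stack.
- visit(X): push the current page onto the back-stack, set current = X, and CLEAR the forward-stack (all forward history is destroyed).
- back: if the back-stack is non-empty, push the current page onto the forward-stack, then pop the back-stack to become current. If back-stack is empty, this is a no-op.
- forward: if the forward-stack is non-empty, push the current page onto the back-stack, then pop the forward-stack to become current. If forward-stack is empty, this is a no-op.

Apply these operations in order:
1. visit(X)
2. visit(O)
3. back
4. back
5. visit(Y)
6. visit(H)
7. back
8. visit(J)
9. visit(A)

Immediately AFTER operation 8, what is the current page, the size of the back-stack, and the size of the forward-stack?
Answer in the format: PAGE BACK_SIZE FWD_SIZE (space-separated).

After 1 (visit(X)): cur=X back=1 fwd=0
After 2 (visit(O)): cur=O back=2 fwd=0
After 3 (back): cur=X back=1 fwd=1
After 4 (back): cur=HOME back=0 fwd=2
After 5 (visit(Y)): cur=Y back=1 fwd=0
After 6 (visit(H)): cur=H back=2 fwd=0
After 7 (back): cur=Y back=1 fwd=1
After 8 (visit(J)): cur=J back=2 fwd=0

J 2 0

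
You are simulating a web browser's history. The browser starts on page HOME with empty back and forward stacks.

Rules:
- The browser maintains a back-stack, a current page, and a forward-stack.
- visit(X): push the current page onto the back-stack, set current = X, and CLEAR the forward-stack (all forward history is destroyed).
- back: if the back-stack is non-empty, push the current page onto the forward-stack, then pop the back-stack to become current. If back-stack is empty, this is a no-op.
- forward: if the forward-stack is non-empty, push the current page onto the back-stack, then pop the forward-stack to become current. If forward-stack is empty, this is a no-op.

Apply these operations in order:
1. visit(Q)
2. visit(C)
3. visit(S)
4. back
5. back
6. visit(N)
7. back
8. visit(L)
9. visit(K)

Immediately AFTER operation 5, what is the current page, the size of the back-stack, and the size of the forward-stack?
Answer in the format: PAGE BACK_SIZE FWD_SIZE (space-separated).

After 1 (visit(Q)): cur=Q back=1 fwd=0
After 2 (visit(C)): cur=C back=2 fwd=0
After 3 (visit(S)): cur=S back=3 fwd=0
After 4 (back): cur=C back=2 fwd=1
After 5 (back): cur=Q back=1 fwd=2

Q 1 2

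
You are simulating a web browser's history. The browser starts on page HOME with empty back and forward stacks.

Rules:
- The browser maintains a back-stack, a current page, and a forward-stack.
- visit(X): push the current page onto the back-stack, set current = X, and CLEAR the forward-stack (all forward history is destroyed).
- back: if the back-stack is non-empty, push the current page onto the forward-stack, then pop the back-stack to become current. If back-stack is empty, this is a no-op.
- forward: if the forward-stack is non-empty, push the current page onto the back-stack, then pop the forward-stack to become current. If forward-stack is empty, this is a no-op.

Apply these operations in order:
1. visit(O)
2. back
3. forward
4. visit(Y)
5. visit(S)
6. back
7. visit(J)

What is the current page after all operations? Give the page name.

After 1 (visit(O)): cur=O back=1 fwd=0
After 2 (back): cur=HOME back=0 fwd=1
After 3 (forward): cur=O back=1 fwd=0
After 4 (visit(Y)): cur=Y back=2 fwd=0
After 5 (visit(S)): cur=S back=3 fwd=0
After 6 (back): cur=Y back=2 fwd=1
After 7 (visit(J)): cur=J back=3 fwd=0

Answer: J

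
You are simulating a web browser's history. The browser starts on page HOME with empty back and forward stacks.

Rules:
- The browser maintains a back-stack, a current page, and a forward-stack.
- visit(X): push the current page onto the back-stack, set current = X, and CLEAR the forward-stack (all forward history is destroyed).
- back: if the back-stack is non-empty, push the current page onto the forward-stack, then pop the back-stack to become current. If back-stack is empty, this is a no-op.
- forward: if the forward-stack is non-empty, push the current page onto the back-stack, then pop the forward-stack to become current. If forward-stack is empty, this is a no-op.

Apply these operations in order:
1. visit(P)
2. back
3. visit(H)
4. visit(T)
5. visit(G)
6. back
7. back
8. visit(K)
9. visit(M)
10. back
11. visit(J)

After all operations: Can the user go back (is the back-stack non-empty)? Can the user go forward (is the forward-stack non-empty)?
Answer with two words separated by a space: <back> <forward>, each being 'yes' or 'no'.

After 1 (visit(P)): cur=P back=1 fwd=0
After 2 (back): cur=HOME back=0 fwd=1
After 3 (visit(H)): cur=H back=1 fwd=0
After 4 (visit(T)): cur=T back=2 fwd=0
After 5 (visit(G)): cur=G back=3 fwd=0
After 6 (back): cur=T back=2 fwd=1
After 7 (back): cur=H back=1 fwd=2
After 8 (visit(K)): cur=K back=2 fwd=0
After 9 (visit(M)): cur=M back=3 fwd=0
After 10 (back): cur=K back=2 fwd=1
After 11 (visit(J)): cur=J back=3 fwd=0

Answer: yes no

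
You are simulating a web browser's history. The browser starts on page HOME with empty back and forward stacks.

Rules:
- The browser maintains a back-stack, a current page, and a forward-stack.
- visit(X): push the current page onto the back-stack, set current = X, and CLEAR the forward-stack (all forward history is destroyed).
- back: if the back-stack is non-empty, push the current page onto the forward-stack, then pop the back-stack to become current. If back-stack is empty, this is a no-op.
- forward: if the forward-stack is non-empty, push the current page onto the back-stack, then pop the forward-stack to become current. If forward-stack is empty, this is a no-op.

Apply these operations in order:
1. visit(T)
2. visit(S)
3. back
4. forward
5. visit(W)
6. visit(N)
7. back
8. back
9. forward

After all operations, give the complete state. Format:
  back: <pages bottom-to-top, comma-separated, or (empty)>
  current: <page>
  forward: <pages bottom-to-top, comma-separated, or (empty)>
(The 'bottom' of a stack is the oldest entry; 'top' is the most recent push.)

Answer: back: HOME,T,S
current: W
forward: N

Derivation:
After 1 (visit(T)): cur=T back=1 fwd=0
After 2 (visit(S)): cur=S back=2 fwd=0
After 3 (back): cur=T back=1 fwd=1
After 4 (forward): cur=S back=2 fwd=0
After 5 (visit(W)): cur=W back=3 fwd=0
After 6 (visit(N)): cur=N back=4 fwd=0
After 7 (back): cur=W back=3 fwd=1
After 8 (back): cur=S back=2 fwd=2
After 9 (forward): cur=W back=3 fwd=1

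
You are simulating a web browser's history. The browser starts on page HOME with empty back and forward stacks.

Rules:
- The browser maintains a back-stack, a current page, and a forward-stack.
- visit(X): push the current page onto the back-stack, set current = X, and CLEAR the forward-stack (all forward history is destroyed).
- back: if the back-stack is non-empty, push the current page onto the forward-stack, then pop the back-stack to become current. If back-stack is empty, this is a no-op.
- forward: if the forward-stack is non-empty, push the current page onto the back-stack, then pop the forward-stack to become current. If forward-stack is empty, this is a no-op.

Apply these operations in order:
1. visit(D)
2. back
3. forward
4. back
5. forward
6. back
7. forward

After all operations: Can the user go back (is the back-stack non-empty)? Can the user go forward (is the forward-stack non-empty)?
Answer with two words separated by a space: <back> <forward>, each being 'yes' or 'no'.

After 1 (visit(D)): cur=D back=1 fwd=0
After 2 (back): cur=HOME back=0 fwd=1
After 3 (forward): cur=D back=1 fwd=0
After 4 (back): cur=HOME back=0 fwd=1
After 5 (forward): cur=D back=1 fwd=0
After 6 (back): cur=HOME back=0 fwd=1
After 7 (forward): cur=D back=1 fwd=0

Answer: yes no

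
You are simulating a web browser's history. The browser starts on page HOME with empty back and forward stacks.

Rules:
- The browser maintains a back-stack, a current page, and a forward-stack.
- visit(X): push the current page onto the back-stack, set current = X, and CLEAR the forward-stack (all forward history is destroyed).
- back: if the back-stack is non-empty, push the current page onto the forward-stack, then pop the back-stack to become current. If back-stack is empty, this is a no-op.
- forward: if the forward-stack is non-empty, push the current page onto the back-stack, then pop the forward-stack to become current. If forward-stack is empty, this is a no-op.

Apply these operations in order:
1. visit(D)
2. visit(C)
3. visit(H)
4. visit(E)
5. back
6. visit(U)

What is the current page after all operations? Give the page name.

After 1 (visit(D)): cur=D back=1 fwd=0
After 2 (visit(C)): cur=C back=2 fwd=0
After 3 (visit(H)): cur=H back=3 fwd=0
After 4 (visit(E)): cur=E back=4 fwd=0
After 5 (back): cur=H back=3 fwd=1
After 6 (visit(U)): cur=U back=4 fwd=0

Answer: U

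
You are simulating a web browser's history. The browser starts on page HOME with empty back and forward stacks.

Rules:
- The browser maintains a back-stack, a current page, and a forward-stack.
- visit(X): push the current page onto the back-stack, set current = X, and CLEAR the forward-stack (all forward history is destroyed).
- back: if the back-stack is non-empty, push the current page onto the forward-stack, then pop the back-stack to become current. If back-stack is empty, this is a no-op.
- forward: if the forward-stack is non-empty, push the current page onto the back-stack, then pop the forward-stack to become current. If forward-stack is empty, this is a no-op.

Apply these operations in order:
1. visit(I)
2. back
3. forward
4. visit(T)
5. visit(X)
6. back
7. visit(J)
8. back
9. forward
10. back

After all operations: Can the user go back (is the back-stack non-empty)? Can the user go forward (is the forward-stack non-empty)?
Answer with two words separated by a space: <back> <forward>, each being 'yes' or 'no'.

Answer: yes yes

Derivation:
After 1 (visit(I)): cur=I back=1 fwd=0
After 2 (back): cur=HOME back=0 fwd=1
After 3 (forward): cur=I back=1 fwd=0
After 4 (visit(T)): cur=T back=2 fwd=0
After 5 (visit(X)): cur=X back=3 fwd=0
After 6 (back): cur=T back=2 fwd=1
After 7 (visit(J)): cur=J back=3 fwd=0
After 8 (back): cur=T back=2 fwd=1
After 9 (forward): cur=J back=3 fwd=0
After 10 (back): cur=T back=2 fwd=1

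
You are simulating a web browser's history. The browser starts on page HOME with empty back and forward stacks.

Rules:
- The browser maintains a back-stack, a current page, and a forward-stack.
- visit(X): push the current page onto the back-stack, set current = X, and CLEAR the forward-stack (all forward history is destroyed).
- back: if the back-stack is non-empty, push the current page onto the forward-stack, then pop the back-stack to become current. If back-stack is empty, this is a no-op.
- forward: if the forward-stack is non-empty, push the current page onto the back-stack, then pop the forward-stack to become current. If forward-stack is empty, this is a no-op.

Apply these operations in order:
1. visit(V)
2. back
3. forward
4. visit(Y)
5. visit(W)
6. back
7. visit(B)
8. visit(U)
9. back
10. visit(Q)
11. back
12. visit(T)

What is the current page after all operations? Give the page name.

After 1 (visit(V)): cur=V back=1 fwd=0
After 2 (back): cur=HOME back=0 fwd=1
After 3 (forward): cur=V back=1 fwd=0
After 4 (visit(Y)): cur=Y back=2 fwd=0
After 5 (visit(W)): cur=W back=3 fwd=0
After 6 (back): cur=Y back=2 fwd=1
After 7 (visit(B)): cur=B back=3 fwd=0
After 8 (visit(U)): cur=U back=4 fwd=0
After 9 (back): cur=B back=3 fwd=1
After 10 (visit(Q)): cur=Q back=4 fwd=0
After 11 (back): cur=B back=3 fwd=1
After 12 (visit(T)): cur=T back=4 fwd=0

Answer: T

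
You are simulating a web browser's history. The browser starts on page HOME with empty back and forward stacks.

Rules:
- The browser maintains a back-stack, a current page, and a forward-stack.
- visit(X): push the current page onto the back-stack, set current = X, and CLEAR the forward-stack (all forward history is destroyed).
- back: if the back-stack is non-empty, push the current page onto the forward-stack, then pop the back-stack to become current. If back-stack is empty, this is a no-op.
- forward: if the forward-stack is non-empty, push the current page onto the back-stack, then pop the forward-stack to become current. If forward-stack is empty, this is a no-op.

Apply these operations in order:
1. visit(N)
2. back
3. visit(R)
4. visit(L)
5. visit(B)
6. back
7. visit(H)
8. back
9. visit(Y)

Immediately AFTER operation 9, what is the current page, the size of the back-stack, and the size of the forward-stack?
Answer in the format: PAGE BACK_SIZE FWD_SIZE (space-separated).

After 1 (visit(N)): cur=N back=1 fwd=0
After 2 (back): cur=HOME back=0 fwd=1
After 3 (visit(R)): cur=R back=1 fwd=0
After 4 (visit(L)): cur=L back=2 fwd=0
After 5 (visit(B)): cur=B back=3 fwd=0
After 6 (back): cur=L back=2 fwd=1
After 7 (visit(H)): cur=H back=3 fwd=0
After 8 (back): cur=L back=2 fwd=1
After 9 (visit(Y)): cur=Y back=3 fwd=0

Y 3 0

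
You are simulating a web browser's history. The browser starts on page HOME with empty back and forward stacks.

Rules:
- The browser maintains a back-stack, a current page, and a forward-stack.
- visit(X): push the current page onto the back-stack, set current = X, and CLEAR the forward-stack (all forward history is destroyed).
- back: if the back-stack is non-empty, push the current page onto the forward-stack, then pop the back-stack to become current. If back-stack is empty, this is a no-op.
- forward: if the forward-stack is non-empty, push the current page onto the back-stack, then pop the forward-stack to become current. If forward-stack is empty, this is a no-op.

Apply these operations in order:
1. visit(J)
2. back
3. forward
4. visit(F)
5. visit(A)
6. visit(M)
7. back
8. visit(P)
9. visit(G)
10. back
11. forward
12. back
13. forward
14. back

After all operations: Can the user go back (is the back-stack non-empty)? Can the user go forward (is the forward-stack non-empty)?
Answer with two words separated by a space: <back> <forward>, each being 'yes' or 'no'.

After 1 (visit(J)): cur=J back=1 fwd=0
After 2 (back): cur=HOME back=0 fwd=1
After 3 (forward): cur=J back=1 fwd=0
After 4 (visit(F)): cur=F back=2 fwd=0
After 5 (visit(A)): cur=A back=3 fwd=0
After 6 (visit(M)): cur=M back=4 fwd=0
After 7 (back): cur=A back=3 fwd=1
After 8 (visit(P)): cur=P back=4 fwd=0
After 9 (visit(G)): cur=G back=5 fwd=0
After 10 (back): cur=P back=4 fwd=1
After 11 (forward): cur=G back=5 fwd=0
After 12 (back): cur=P back=4 fwd=1
After 13 (forward): cur=G back=5 fwd=0
After 14 (back): cur=P back=4 fwd=1

Answer: yes yes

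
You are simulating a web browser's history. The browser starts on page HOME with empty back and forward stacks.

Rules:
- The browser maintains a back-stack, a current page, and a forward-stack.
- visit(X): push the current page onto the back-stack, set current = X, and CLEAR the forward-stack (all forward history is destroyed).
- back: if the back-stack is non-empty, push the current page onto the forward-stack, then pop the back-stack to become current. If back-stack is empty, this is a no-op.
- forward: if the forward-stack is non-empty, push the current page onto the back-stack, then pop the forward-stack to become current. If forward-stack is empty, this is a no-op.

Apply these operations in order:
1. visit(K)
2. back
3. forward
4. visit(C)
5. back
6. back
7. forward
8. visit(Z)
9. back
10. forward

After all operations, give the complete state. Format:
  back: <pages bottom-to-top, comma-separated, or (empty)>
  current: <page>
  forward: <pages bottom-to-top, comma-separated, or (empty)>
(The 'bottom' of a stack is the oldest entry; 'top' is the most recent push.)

After 1 (visit(K)): cur=K back=1 fwd=0
After 2 (back): cur=HOME back=0 fwd=1
After 3 (forward): cur=K back=1 fwd=0
After 4 (visit(C)): cur=C back=2 fwd=0
After 5 (back): cur=K back=1 fwd=1
After 6 (back): cur=HOME back=0 fwd=2
After 7 (forward): cur=K back=1 fwd=1
After 8 (visit(Z)): cur=Z back=2 fwd=0
After 9 (back): cur=K back=1 fwd=1
After 10 (forward): cur=Z back=2 fwd=0

Answer: back: HOME,K
current: Z
forward: (empty)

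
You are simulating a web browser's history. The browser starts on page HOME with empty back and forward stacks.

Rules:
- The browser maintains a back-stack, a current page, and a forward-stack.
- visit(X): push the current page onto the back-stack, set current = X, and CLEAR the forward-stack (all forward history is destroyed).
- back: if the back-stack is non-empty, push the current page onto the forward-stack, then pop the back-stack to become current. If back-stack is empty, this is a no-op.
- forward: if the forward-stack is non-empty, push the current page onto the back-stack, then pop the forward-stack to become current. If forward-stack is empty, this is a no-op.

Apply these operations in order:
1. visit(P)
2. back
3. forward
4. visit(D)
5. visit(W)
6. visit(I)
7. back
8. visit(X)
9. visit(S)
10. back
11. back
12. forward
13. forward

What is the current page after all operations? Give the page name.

After 1 (visit(P)): cur=P back=1 fwd=0
After 2 (back): cur=HOME back=0 fwd=1
After 3 (forward): cur=P back=1 fwd=0
After 4 (visit(D)): cur=D back=2 fwd=0
After 5 (visit(W)): cur=W back=3 fwd=0
After 6 (visit(I)): cur=I back=4 fwd=0
After 7 (back): cur=W back=3 fwd=1
After 8 (visit(X)): cur=X back=4 fwd=0
After 9 (visit(S)): cur=S back=5 fwd=0
After 10 (back): cur=X back=4 fwd=1
After 11 (back): cur=W back=3 fwd=2
After 12 (forward): cur=X back=4 fwd=1
After 13 (forward): cur=S back=5 fwd=0

Answer: S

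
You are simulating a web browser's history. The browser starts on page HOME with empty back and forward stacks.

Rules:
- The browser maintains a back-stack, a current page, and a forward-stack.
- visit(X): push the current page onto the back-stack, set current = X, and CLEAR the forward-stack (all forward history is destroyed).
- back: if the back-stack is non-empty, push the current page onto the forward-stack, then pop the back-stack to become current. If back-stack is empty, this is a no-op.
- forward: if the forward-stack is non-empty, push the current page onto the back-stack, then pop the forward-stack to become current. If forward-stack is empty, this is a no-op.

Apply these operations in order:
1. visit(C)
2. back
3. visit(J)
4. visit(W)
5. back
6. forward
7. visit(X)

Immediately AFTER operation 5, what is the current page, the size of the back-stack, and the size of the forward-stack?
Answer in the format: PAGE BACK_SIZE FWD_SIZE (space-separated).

After 1 (visit(C)): cur=C back=1 fwd=0
After 2 (back): cur=HOME back=0 fwd=1
After 3 (visit(J)): cur=J back=1 fwd=0
After 4 (visit(W)): cur=W back=2 fwd=0
After 5 (back): cur=J back=1 fwd=1

J 1 1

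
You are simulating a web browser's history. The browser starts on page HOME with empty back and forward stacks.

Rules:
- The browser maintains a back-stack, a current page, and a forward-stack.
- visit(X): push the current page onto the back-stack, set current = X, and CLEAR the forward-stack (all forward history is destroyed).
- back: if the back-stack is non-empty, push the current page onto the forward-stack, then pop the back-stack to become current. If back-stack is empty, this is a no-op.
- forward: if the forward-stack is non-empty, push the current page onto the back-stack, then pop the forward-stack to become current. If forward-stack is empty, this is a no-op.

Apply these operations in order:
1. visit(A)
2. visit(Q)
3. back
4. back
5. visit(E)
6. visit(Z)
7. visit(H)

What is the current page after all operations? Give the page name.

After 1 (visit(A)): cur=A back=1 fwd=0
After 2 (visit(Q)): cur=Q back=2 fwd=0
After 3 (back): cur=A back=1 fwd=1
After 4 (back): cur=HOME back=0 fwd=2
After 5 (visit(E)): cur=E back=1 fwd=0
After 6 (visit(Z)): cur=Z back=2 fwd=0
After 7 (visit(H)): cur=H back=3 fwd=0

Answer: H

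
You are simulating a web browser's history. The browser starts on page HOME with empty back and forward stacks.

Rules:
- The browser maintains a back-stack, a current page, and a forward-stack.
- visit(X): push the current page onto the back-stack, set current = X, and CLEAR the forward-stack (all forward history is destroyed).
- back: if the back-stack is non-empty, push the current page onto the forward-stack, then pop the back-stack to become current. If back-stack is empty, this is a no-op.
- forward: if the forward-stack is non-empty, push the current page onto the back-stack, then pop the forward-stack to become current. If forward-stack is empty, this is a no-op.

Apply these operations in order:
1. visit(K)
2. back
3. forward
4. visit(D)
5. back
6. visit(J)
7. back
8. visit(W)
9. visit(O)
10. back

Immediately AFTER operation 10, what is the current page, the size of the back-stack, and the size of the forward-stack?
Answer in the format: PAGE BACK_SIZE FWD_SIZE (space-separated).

After 1 (visit(K)): cur=K back=1 fwd=0
After 2 (back): cur=HOME back=0 fwd=1
After 3 (forward): cur=K back=1 fwd=0
After 4 (visit(D)): cur=D back=2 fwd=0
After 5 (back): cur=K back=1 fwd=1
After 6 (visit(J)): cur=J back=2 fwd=0
After 7 (back): cur=K back=1 fwd=1
After 8 (visit(W)): cur=W back=2 fwd=0
After 9 (visit(O)): cur=O back=3 fwd=0
After 10 (back): cur=W back=2 fwd=1

W 2 1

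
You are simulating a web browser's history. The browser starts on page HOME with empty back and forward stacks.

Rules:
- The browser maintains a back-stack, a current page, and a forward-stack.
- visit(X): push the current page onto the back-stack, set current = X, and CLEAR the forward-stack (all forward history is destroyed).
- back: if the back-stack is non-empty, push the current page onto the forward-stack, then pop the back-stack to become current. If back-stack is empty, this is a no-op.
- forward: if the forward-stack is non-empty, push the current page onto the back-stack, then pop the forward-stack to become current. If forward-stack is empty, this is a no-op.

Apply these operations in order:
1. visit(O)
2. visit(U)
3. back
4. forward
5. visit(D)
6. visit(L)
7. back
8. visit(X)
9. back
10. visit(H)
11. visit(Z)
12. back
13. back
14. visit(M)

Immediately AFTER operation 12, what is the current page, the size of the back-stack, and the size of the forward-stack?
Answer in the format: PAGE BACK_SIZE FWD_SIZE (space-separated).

After 1 (visit(O)): cur=O back=1 fwd=0
After 2 (visit(U)): cur=U back=2 fwd=0
After 3 (back): cur=O back=1 fwd=1
After 4 (forward): cur=U back=2 fwd=0
After 5 (visit(D)): cur=D back=3 fwd=0
After 6 (visit(L)): cur=L back=4 fwd=0
After 7 (back): cur=D back=3 fwd=1
After 8 (visit(X)): cur=X back=4 fwd=0
After 9 (back): cur=D back=3 fwd=1
After 10 (visit(H)): cur=H back=4 fwd=0
After 11 (visit(Z)): cur=Z back=5 fwd=0
After 12 (back): cur=H back=4 fwd=1

H 4 1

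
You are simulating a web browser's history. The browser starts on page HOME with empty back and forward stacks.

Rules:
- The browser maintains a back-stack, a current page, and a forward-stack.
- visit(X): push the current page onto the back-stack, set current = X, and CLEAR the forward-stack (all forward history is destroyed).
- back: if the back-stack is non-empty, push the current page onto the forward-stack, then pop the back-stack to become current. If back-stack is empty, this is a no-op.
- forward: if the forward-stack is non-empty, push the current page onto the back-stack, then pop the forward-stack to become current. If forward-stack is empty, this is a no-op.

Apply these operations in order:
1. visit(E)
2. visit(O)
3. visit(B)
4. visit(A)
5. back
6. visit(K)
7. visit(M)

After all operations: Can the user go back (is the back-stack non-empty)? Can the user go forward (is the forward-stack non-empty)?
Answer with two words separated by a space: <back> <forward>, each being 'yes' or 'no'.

Answer: yes no

Derivation:
After 1 (visit(E)): cur=E back=1 fwd=0
After 2 (visit(O)): cur=O back=2 fwd=0
After 3 (visit(B)): cur=B back=3 fwd=0
After 4 (visit(A)): cur=A back=4 fwd=0
After 5 (back): cur=B back=3 fwd=1
After 6 (visit(K)): cur=K back=4 fwd=0
After 7 (visit(M)): cur=M back=5 fwd=0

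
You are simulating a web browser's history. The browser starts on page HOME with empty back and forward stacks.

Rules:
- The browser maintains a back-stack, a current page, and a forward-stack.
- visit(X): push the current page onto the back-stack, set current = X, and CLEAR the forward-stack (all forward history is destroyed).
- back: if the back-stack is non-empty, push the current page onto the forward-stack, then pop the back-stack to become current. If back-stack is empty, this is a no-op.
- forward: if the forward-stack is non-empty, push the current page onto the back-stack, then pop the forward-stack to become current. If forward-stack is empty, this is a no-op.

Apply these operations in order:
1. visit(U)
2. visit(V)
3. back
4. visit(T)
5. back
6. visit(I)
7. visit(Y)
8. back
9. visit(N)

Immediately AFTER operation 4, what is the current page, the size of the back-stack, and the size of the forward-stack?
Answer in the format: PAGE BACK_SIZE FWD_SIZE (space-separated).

After 1 (visit(U)): cur=U back=1 fwd=0
After 2 (visit(V)): cur=V back=2 fwd=0
After 3 (back): cur=U back=1 fwd=1
After 4 (visit(T)): cur=T back=2 fwd=0

T 2 0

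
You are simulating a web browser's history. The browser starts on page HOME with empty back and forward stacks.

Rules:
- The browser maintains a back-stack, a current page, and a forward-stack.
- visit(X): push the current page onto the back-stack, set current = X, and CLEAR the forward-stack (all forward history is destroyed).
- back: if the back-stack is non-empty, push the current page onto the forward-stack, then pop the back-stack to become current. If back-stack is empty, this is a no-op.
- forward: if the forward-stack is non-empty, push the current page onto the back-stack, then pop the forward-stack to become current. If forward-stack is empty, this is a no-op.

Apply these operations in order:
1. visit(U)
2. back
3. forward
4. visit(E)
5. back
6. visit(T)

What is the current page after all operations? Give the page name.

After 1 (visit(U)): cur=U back=1 fwd=0
After 2 (back): cur=HOME back=0 fwd=1
After 3 (forward): cur=U back=1 fwd=0
After 4 (visit(E)): cur=E back=2 fwd=0
After 5 (back): cur=U back=1 fwd=1
After 6 (visit(T)): cur=T back=2 fwd=0

Answer: T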